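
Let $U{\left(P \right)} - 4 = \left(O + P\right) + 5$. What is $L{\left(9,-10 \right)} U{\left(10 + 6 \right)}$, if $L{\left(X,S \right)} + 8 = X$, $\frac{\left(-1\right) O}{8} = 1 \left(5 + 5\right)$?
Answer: $-55$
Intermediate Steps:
$O = -80$ ($O = - 8 \cdot 1 \left(5 + 5\right) = - 8 \cdot 1 \cdot 10 = \left(-8\right) 10 = -80$)
$L{\left(X,S \right)} = -8 + X$
$U{\left(P \right)} = -71 + P$ ($U{\left(P \right)} = 4 + \left(\left(-80 + P\right) + 5\right) = 4 + \left(-75 + P\right) = -71 + P$)
$L{\left(9,-10 \right)} U{\left(10 + 6 \right)} = \left(-8 + 9\right) \left(-71 + \left(10 + 6\right)\right) = 1 \left(-71 + 16\right) = 1 \left(-55\right) = -55$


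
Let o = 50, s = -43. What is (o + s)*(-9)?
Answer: -63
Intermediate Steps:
(o + s)*(-9) = (50 - 43)*(-9) = 7*(-9) = -63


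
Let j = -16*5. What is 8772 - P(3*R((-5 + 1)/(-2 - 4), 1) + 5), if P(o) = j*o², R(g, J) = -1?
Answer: 9092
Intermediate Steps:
j = -80
P(o) = -80*o²
8772 - P(3*R((-5 + 1)/(-2 - 4), 1) + 5) = 8772 - (-80)*(3*(-1) + 5)² = 8772 - (-80)*(-3 + 5)² = 8772 - (-80)*2² = 8772 - (-80)*4 = 8772 - 1*(-320) = 8772 + 320 = 9092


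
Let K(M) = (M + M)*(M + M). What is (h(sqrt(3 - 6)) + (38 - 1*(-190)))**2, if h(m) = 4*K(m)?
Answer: 32400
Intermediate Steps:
K(M) = 4*M**2 (K(M) = (2*M)*(2*M) = 4*M**2)
h(m) = 16*m**2 (h(m) = 4*(4*m**2) = 16*m**2)
(h(sqrt(3 - 6)) + (38 - 1*(-190)))**2 = (16*(sqrt(3 - 6))**2 + (38 - 1*(-190)))**2 = (16*(sqrt(-3))**2 + (38 + 190))**2 = (16*(I*sqrt(3))**2 + 228)**2 = (16*(-3) + 228)**2 = (-48 + 228)**2 = 180**2 = 32400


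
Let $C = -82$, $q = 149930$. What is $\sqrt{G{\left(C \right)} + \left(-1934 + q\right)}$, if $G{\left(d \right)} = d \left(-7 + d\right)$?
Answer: $\sqrt{155294} \approx 394.07$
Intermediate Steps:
$\sqrt{G{\left(C \right)} + \left(-1934 + q\right)} = \sqrt{- 82 \left(-7 - 82\right) + \left(-1934 + 149930\right)} = \sqrt{\left(-82\right) \left(-89\right) + 147996} = \sqrt{7298 + 147996} = \sqrt{155294}$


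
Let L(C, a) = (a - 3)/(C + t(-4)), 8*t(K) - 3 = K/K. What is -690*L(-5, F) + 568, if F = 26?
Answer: 12284/3 ≈ 4094.7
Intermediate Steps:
t(K) = ½ (t(K) = 3/8 + (K/K)/8 = 3/8 + (⅛)*1 = 3/8 + ⅛ = ½)
L(C, a) = (-3 + a)/(½ + C) (L(C, a) = (a - 3)/(C + ½) = (-3 + a)/(½ + C))
-690*L(-5, F) + 568 = -1380*(-3 + 26)/(1 + 2*(-5)) + 568 = -1380*23/(1 - 10) + 568 = -1380*23/(-9) + 568 = -1380*(-1)*23/9 + 568 = -690*(-46/9) + 568 = 10580/3 + 568 = 12284/3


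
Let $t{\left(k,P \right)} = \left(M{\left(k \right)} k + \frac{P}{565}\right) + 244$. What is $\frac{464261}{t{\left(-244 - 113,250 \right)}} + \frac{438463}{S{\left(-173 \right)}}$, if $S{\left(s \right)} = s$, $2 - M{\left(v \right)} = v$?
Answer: $- \frac{906709927900}{357239983} \approx -2538.1$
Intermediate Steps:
$M{\left(v \right)} = 2 - v$
$t{\left(k,P \right)} = 244 + \frac{P}{565} + k \left(2 - k\right)$ ($t{\left(k,P \right)} = \left(\left(2 - k\right) k + \frac{P}{565}\right) + 244 = \left(k \left(2 - k\right) + \frac{P}{565}\right) + 244 = \left(\frac{P}{565} + k \left(2 - k\right)\right) + 244 = 244 + \frac{P}{565} + k \left(2 - k\right)$)
$\frac{464261}{t{\left(-244 - 113,250 \right)}} + \frac{438463}{S{\left(-173 \right)}} = \frac{464261}{244 + \frac{1}{565} \cdot 250 - \left(-244 - 113\right) \left(-2 - 357\right)} + \frac{438463}{-173} = \frac{464261}{244 + \frac{50}{113} - \left(-244 - 113\right) \left(-2 - 357\right)} + 438463 \left(- \frac{1}{173}\right) = \frac{464261}{244 + \frac{50}{113} - - 357 \left(-2 - 357\right)} - \frac{438463}{173} = \frac{464261}{244 + \frac{50}{113} - \left(-357\right) \left(-359\right)} - \frac{438463}{173} = \frac{464261}{244 + \frac{50}{113} - 128163} - \frac{438463}{173} = \frac{464261}{- \frac{14454797}{113}} - \frac{438463}{173} = 464261 \left(- \frac{113}{14454797}\right) - \frac{438463}{173} = - \frac{7494499}{2064971} - \frac{438463}{173} = - \frac{906709927900}{357239983}$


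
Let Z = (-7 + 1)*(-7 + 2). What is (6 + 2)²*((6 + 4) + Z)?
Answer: 2560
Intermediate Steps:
Z = 30 (Z = -6*(-5) = 30)
(6 + 2)²*((6 + 4) + Z) = (6 + 2)²*((6 + 4) + 30) = 8²*(10 + 30) = 64*40 = 2560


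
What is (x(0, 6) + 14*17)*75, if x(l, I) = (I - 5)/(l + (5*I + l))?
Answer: 35705/2 ≈ 17853.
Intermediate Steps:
x(l, I) = (-5 + I)/(2*l + 5*I) (x(l, I) = (-5 + I)/(l + (l + 5*I)) = (-5 + I)/(2*l + 5*I))
(x(0, 6) + 14*17)*75 = ((-5 + 6)/(2*0 + 5*6) + 14*17)*75 = (1/(0 + 30) + 238)*75 = (1/30 + 238)*75 = (7141/30)*75 = 35705/2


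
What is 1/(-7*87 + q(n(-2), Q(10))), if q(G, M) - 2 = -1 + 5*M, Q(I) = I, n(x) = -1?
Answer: -1/558 ≈ -0.0017921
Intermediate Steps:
q(G, M) = 1 + 5*M (q(G, M) = 2 + (-1 + 5*M) = 1 + 5*M)
1/(-7*87 + q(n(-2), Q(10))) = 1/(-7*87 + (1 + 5*10)) = 1/(-609 + (1 + 50)) = 1/(-609 + 51) = 1/(-558) = -1/558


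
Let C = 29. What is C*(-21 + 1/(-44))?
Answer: -26825/44 ≈ -609.66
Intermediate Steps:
C*(-21 + 1/(-44)) = 29*(-21 + 1/(-44)) = 29*(-21 - 1/44) = 29*(-925/44) = -26825/44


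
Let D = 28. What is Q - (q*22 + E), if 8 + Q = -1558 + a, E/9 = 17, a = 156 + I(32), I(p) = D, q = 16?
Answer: -1887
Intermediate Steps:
I(p) = 28
a = 184 (a = 156 + 28 = 184)
E = 153 (E = 9*17 = 153)
Q = -1382 (Q = -8 + (-1558 + 184) = -8 - 1374 = -1382)
Q - (q*22 + E) = -1382 - (16*22 + 153) = -1382 - (352 + 153) = -1382 - 1*505 = -1382 - 505 = -1887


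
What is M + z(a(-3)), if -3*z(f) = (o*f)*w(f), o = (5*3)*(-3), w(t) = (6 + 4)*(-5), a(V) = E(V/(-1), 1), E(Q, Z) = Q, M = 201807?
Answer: 199557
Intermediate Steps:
a(V) = -V (a(V) = V/(-1) = V*(-1) = -V)
w(t) = -50 (w(t) = 10*(-5) = -50)
o = -45 (o = 15*(-3) = -45)
z(f) = -750*f (z(f) = -(-45*f)*(-50)/3 = -750*f)
M + z(a(-3)) = 201807 - (-750)*(-3) = 201807 - 750*3 = 201807 - 2250 = 199557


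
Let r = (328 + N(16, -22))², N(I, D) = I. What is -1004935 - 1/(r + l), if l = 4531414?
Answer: -4672696516251/4649750 ≈ -1.0049e+6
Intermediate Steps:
r = 118336 (r = (328 + 16)² = 344² = 118336)
-1004935 - 1/(r + l) = -1004935 - 1/(118336 + 4531414) = -1004935 - 1/4649750 = -4672696516251/4649750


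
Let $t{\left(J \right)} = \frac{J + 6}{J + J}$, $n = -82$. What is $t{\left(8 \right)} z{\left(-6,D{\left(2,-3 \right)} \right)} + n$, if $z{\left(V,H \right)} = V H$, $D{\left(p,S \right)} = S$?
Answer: $- \frac{265}{4} \approx -66.25$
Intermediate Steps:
$t{\left(J \right)} = \frac{6 + J}{2 J}$
$z{\left(V,H \right)} = H V$
$t{\left(8 \right)} z{\left(-6,D{\left(2,-3 \right)} \right)} + n = \frac{6 + 8}{2 \cdot 8} \left(\left(-3\right) \left(-6\right)\right) - 82 = \frac{1}{2} \cdot \frac{1}{8} \cdot 14 \cdot 18 - 82 = \frac{7}{8} \cdot 18 - 82 = \frac{63}{4} - 82 = - \frac{265}{4}$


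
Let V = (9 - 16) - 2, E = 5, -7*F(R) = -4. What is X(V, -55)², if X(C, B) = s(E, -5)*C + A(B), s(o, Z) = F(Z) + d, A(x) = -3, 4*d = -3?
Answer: 1521/784 ≈ 1.9401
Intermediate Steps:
d = -¾ (d = (¼)*(-3) = -¾ ≈ -0.75000)
F(R) = 4/7 (F(R) = -⅐*(-4) = 4/7)
s(o, Z) = -5/28 (s(o, Z) = 4/7 - ¾ = -5/28)
V = -9 (V = -7 - 2 = -9)
X(C, B) = -3 - 5*C/28 (X(C, B) = -5*C/28 - 3 = -3 - 5*C/28)
X(V, -55)² = (-3 - 5/28*(-9))² = (-3 + 45/28)² = (-39/28)² = 1521/784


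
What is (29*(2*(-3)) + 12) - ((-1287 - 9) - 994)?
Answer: 2128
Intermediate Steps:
(29*(2*(-3)) + 12) - ((-1287 - 9) - 994) = (29*(-6) + 12) - (-1296 - 994) = (-174 + 12) - 1*(-2290) = -162 + 2290 = 2128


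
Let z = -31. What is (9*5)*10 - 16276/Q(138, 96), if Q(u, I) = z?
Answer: 30226/31 ≈ 975.03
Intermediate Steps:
Q(u, I) = -31
(9*5)*10 - 16276/Q(138, 96) = (9*5)*10 - 16276/(-31) = 45*10 - 16276*(-1/31) = 450 + 16276/31 = 30226/31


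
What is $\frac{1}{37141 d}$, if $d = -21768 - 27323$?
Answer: $- \frac{1}{1823288831} \approx -5.4846 \cdot 10^{-10}$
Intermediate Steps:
$d = -49091$ ($d = -21768 - 27323 = -49091$)
$\frac{1}{37141 d} = \frac{1}{37141 \left(-49091\right)} = \frac{1}{37141} \left(- \frac{1}{49091}\right) = - \frac{1}{1823288831}$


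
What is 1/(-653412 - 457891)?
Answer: -1/1111303 ≈ -8.9984e-7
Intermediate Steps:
1/(-653412 - 457891) = 1/(-1111303) = -1/1111303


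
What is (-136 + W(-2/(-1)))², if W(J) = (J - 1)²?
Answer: 18225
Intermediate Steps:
W(J) = (-1 + J)²
(-136 + W(-2/(-1)))² = (-136 + (-1 - 2/(-1))²)² = (-136 + (-1 - 2*(-1))²)² = (-136 + (-1 + 2)²)² = (-136 + 1²)² = (-136 + 1)² = (-135)² = 18225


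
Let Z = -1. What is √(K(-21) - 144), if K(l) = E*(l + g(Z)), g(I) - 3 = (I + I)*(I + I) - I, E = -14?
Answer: √38 ≈ 6.1644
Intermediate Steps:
g(I) = 3 - I + 4*I² (g(I) = 3 + ((I + I)*(I + I) - I) = 3 + ((2*I)*(2*I) - I) = 3 + (4*I² - I) = 3 + (-I + 4*I²) = 3 - I + 4*I²)
K(l) = -112 - 14*l (K(l) = -14*(l + (3 - 1*(-1) + 4*(-1)²)) = -14*(l + (3 + 1 + 4*1)) = -14*(l + (3 + 1 + 4)) = -14*(l + 8) = -14*(8 + l) = -112 - 14*l)
√(K(-21) - 144) = √((-112 - 14*(-21)) - 144) = √((-112 + 294) - 144) = √(182 - 144) = √38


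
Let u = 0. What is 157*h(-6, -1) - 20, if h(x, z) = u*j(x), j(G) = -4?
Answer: -20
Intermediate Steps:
h(x, z) = 0 (h(x, z) = 0*(-4) = 0)
157*h(-6, -1) - 20 = 157*0 - 20 = 0 - 20 = -20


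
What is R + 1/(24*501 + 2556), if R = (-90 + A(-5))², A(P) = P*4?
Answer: 176418001/14580 ≈ 12100.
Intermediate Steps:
A(P) = 4*P
R = 12100 (R = (-90 + 4*(-5))² = (-90 - 20)² = (-110)² = 12100)
R + 1/(24*501 + 2556) = 12100 + 1/(24*501 + 2556) = 12100 + 1/(12024 + 2556) = 12100 + 1/14580 = 176418001/14580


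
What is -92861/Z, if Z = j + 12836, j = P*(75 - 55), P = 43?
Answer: -92861/13696 ≈ -6.7802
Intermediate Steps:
j = 860 (j = 43*(75 - 55) = 43*20 = 860)
Z = 13696 (Z = 860 + 12836 = 13696)
-92861/Z = -92861/13696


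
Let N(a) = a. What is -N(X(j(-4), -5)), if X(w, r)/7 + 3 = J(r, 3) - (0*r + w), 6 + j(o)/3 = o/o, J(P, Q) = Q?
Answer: -105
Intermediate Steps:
j(o) = -15 (j(o) = -18 + 3*(o/o) = -18 + 3*1 = -18 + 3 = -15)
X(w, r) = -7*w (X(w, r) = -21 + 7*(3 - (0*r + w)) = -21 + 7*(3 - (0 + w)) = -21 + 7*(3 - w) = -21 + (21 - 7*w) = -7*w)
-N(X(j(-4), -5)) = -(-7)*(-15) = -1*105 = -105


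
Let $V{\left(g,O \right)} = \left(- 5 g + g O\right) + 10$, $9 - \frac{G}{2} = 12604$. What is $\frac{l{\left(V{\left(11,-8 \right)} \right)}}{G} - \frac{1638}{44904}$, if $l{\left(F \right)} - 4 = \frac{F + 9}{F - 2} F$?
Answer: $- \frac{404496341}{12725232300} \approx -0.031787$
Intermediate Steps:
$G = -25190$ ($G = 18 - 25208 = -25190$)
$V{\left(g,O \right)} = 10 - 5 g + O g$ ($V{\left(g,O \right)} = \left(- 5 g + O g\right) + 10 = 10 - 5 g + O g$)
$l{\left(F \right)} = 4 + \frac{F \left(9 + F\right)}{-2 + F}$ ($l{\left(F \right)} = 4 + \frac{F + 9}{F - 2} F = 4 + \frac{9 + F}{-2 + F} F = 4 + \frac{F \left(9 + F\right)}{-2 + F}$)
$\frac{l{\left(V{\left(11,-8 \right)} \right)}}{G} - \frac{1638}{44904} = \frac{\frac{1}{-2 - 133} \left(-8 + \left(10 - 55 - 88\right)^{2} + 13 \left(10 - 55 - 88\right)\right)}{-25190} - \frac{1638}{44904} = \frac{-8 + \left(10 - 55 - 88\right)^{2} + 13 \left(10 - 55 - 88\right)}{-2 - 133} \left(- \frac{1}{25190}\right) - \frac{273}{7484} = \frac{-8 + \left(-133\right)^{2} + 13 \left(-133\right)}{-2 - 133} \left(- \frac{1}{25190}\right) - \frac{273}{7484} = \frac{-8 + 17689 - 1729}{-135} \left(- \frac{1}{25190}\right) - \frac{273}{7484} = \left(- \frac{1}{135}\right) 15952 \left(- \frac{1}{25190}\right) - \frac{273}{7484} = \left(- \frac{15952}{135}\right) \left(- \frac{1}{25190}\right) - \frac{273}{7484} = \frac{7976}{1700325} - \frac{273}{7484} = - \frac{404496341}{12725232300}$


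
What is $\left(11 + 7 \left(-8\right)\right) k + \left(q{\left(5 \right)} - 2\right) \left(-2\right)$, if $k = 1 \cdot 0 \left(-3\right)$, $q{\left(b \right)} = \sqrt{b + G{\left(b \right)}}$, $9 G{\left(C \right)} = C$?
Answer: $4 - \frac{10 \sqrt{2}}{3} \approx -0.71405$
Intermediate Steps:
$G{\left(C \right)} = \frac{C}{9}$
$q{\left(b \right)} = \frac{\sqrt{10} \sqrt{b}}{3}$ ($q{\left(b \right)} = \sqrt{b + \frac{b}{9}} = \sqrt{\frac{10 b}{9}} = \frac{\sqrt{10} \sqrt{b}}{3}$)
$k = 0$ ($k = 0 \left(-3\right) = 0$)
$\left(11 + 7 \left(-8\right)\right) k + \left(q{\left(5 \right)} - 2\right) \left(-2\right) = \left(11 + 7 \left(-8\right)\right) 0 + \left(\frac{\sqrt{10} \sqrt{5}}{3} - 2\right) \left(-2\right) = \left(11 - 56\right) 0 + \left(\frac{5 \sqrt{2}}{3} - 2\right) \left(-2\right) = \left(-45\right) 0 + \left(-2 + \frac{5 \sqrt{2}}{3}\right) \left(-2\right) = 0 + \left(4 - \frac{10 \sqrt{2}}{3}\right) = 4 - \frac{10 \sqrt{2}}{3}$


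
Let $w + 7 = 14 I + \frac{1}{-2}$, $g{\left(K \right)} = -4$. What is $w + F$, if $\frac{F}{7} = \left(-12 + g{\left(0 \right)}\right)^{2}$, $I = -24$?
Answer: $\frac{2897}{2} \approx 1448.5$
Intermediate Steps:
$w = - \frac{687}{2}$ ($w = -7 + \left(14 \left(-24\right) + \frac{1}{-2}\right) = -7 - \frac{673}{2} = - \frac{687}{2} \approx -343.5$)
$F = 1792$ ($F = 7 \left(-12 - 4\right)^{2} = 7 \left(-16\right)^{2} = 7 \cdot 256 = 1792$)
$w + F = - \frac{687}{2} + 1792 = \frac{2897}{2}$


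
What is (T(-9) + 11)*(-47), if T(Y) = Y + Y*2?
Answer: 752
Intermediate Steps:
T(Y) = 3*Y (T(Y) = Y + 2*Y = 3*Y)
(T(-9) + 11)*(-47) = (3*(-9) + 11)*(-47) = (-27 + 11)*(-47) = -16*(-47) = 752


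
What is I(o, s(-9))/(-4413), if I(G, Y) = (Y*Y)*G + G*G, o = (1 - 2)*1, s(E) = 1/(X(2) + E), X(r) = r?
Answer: -16/72079 ≈ -0.00022198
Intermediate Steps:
s(E) = 1/(2 + E)
o = -1 (o = -1*1 = -1)
I(G, Y) = G**2 + G*Y**2 (I(G, Y) = Y**2*G + G**2 = G*Y**2 + G**2 = G**2 + G*Y**2)
I(o, s(-9))/(-4413) = -(-1 + (1/(2 - 9))**2)/(-4413) = -(-1 + (1/(-7))**2)*(-1/4413) = -(-1 + (-1/7)**2)*(-1/4413) = -(-1 + 1/49)*(-1/4413) = -1*(-48/49)*(-1/4413) = (48/49)*(-1/4413) = -16/72079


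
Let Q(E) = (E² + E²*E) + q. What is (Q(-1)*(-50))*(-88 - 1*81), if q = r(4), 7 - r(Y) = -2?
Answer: 76050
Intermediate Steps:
r(Y) = 9 (r(Y) = 7 - 1*(-2) = 7 + 2 = 9)
q = 9
Q(E) = 9 + E² + E³ (Q(E) = (E² + E²*E) + 9 = (E² + E³) + 9 = 9 + E² + E³)
(Q(-1)*(-50))*(-88 - 1*81) = ((9 + (-1)² + (-1)³)*(-50))*(-88 - 1*81) = ((9 + 1 - 1)*(-50))*(-88 - 81) = (9*(-50))*(-169) = -450*(-169) = 76050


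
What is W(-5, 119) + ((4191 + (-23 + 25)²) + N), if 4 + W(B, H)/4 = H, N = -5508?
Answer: -853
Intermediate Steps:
W(B, H) = -16 + 4*H
W(-5, 119) + ((4191 + (-23 + 25)²) + N) = (-16 + 4*119) + ((4191 + (-23 + 25)²) - 5508) = (-16 + 476) + ((4191 + 2²) - 5508) = 460 + ((4191 + 4) - 5508) = 460 + (4195 - 5508) = 460 - 1313 = -853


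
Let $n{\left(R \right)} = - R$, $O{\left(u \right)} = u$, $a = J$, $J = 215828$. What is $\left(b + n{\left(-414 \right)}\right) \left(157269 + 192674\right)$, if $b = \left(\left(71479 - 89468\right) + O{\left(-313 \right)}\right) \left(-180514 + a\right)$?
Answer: $-226173904864402$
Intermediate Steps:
$a = 215828$
$b = -646316828$ ($b = \left(\left(71479 - 89468\right) - 313\right) \left(-180514 + 215828\right) = \left(\left(71479 - 89468\right) - 313\right) 35314 = \left(-17989 - 313\right) 35314 = \left(-18302\right) 35314 = -646316828$)
$\left(b + n{\left(-414 \right)}\right) \left(157269 + 192674\right) = \left(-646316828 - -414\right) \left(157269 + 192674\right) = \left(-646316828 + 414\right) 349943 = \left(-646316414\right) 349943 = -226173904864402$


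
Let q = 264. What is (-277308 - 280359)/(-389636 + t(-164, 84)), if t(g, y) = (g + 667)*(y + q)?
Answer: 557667/214592 ≈ 2.5987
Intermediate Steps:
t(g, y) = (264 + y)*(667 + g) (t(g, y) = (g + 667)*(y + 264) = (667 + g)*(264 + y) = (264 + y)*(667 + g))
(-277308 - 280359)/(-389636 + t(-164, 84)) = (-277308 - 280359)/(-389636 + (176088 + 264*(-164) + 667*84 - 164*84)) = -557667/(-389636 + (176088 - 43296 + 56028 - 13776)) = -557667/(-389636 + 175044) = -557667/(-214592) = -557667*(-1/214592) = 557667/214592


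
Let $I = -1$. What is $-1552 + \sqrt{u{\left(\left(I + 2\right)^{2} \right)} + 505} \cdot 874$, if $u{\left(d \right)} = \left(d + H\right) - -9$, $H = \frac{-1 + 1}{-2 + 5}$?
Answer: $-1552 + 874 \sqrt{515} \approx 18282.0$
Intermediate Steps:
$H = 0$ ($H = \frac{0}{3} = 0 \cdot \frac{1}{3} = 0$)
$u{\left(d \right)} = 9 + d$ ($u{\left(d \right)} = \left(d + 0\right) - -9 = d + 9 = 9 + d$)
$-1552 + \sqrt{u{\left(\left(I + 2\right)^{2} \right)} + 505} \cdot 874 = -1552 + \sqrt{\left(9 + \left(-1 + 2\right)^{2}\right) + 505} \cdot 874 = -1552 + \sqrt{\left(9 + 1^{2}\right) + 505} \cdot 874 = -1552 + \sqrt{\left(9 + 1\right) + 505} \cdot 874 = -1552 + \sqrt{10 + 505} \cdot 874 = -1552 + \sqrt{515} \cdot 874 = -1552 + 874 \sqrt{515}$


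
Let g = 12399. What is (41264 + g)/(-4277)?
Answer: -53663/4277 ≈ -12.547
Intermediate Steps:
(41264 + g)/(-4277) = (41264 + 12399)/(-4277) = 53663*(-1/4277) = -53663/4277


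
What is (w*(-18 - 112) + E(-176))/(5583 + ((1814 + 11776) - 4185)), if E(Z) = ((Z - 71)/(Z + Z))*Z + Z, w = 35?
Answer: -3233/9992 ≈ -0.32356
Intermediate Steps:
E(Z) = -71/2 + 3*Z/2 (E(Z) = ((-71 + Z)/((2*Z)))*Z + Z = ((-71 + Z)*(1/(2*Z)))*Z + Z = ((-71 + Z)/(2*Z))*Z + Z = (-71/2 + Z/2) + Z = -71/2 + 3*Z/2)
(w*(-18 - 112) + E(-176))/(5583 + ((1814 + 11776) - 4185)) = (35*(-18 - 112) + (-71/2 + (3/2)*(-176)))/(5583 + ((1814 + 11776) - 4185)) = (35*(-130) + (-71/2 - 264))/(5583 + (13590 - 4185)) = (-4550 - 599/2)/(5583 + 9405) = -9699/2/14988 = -9699/2*1/14988 = -3233/9992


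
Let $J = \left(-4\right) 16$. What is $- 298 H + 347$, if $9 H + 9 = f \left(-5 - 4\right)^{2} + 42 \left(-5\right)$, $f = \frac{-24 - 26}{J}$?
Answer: $\frac{264145}{48} \approx 5503.0$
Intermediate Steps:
$J = -64$
$f = \frac{25}{32}$ ($f = \frac{-24 - 26}{-64} = \left(-24 - 26\right) \left(- \frac{1}{64}\right) = \left(-50\right) \left(- \frac{1}{64}\right) = \frac{25}{32} \approx 0.78125$)
$H = - \frac{1661}{96}$ ($H = -1 + \frac{\frac{25 \left(-5 - 4\right)^{2}}{32} + 42 \left(-5\right)}{9} = -1 + \frac{\frac{25 \left(-9\right)^{2}}{32} - 210}{9} = -1 + \frac{\frac{25}{32} \cdot 81 - 210}{9} = -1 + \frac{\frac{2025}{32} - 210}{9} = -1 + \frac{1}{9} \left(- \frac{4695}{32}\right) = -1 - \frac{1565}{96} = - \frac{1661}{96} \approx -17.302$)
$- 298 H + 347 = \left(-298\right) \left(- \frac{1661}{96}\right) + 347 = \frac{247489}{48} + 347 = \frac{264145}{48}$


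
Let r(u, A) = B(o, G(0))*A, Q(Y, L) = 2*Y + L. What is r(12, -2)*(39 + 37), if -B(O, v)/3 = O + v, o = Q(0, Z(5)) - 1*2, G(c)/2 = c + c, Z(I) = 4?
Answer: 912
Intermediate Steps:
Q(Y, L) = L + 2*Y
G(c) = 4*c (G(c) = 2*(c + c) = 2*(2*c) = 4*c)
o = 2 (o = (4 + 2*0) - 1*2 = (4 + 0) - 2 = 4 - 2 = 2)
B(O, v) = -3*O - 3*v (B(O, v) = -3*(O + v) = -3*O - 3*v)
r(u, A) = -6*A (r(u, A) = (-3*2 - 12*0)*A = (-6 - 3*0)*A = (-6 + 0)*A = -6*A)
r(12, -2)*(39 + 37) = (-6*(-2))*(39 + 37) = 12*76 = 912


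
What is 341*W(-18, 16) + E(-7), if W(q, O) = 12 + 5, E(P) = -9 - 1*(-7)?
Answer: 5795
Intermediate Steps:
E(P) = -2 (E(P) = -9 + 7 = -2)
W(q, O) = 17
341*W(-18, 16) + E(-7) = 341*17 - 2 = 5797 - 2 = 5795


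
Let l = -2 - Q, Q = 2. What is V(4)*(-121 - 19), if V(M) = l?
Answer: 560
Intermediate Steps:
l = -4 (l = -2 - 1*2 = -2 - 2 = -4)
V(M) = -4
V(4)*(-121 - 19) = -4*(-121 - 19) = -4*(-140) = 560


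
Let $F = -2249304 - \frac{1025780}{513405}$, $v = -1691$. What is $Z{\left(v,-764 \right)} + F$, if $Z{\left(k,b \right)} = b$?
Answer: $- \frac{231039437464}{102681} \approx -2.2501 \cdot 10^{6}$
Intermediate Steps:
$F = - \frac{230960989180}{102681}$ ($F = -2249304 - 1025780 \cdot \frac{1}{513405} = -2249304 - \frac{205156}{102681} = - \frac{230960989180}{102681} \approx -2.2493 \cdot 10^{6}$)
$Z{\left(v,-764 \right)} + F = -764 - \frac{230960989180}{102681} = - \frac{231039437464}{102681}$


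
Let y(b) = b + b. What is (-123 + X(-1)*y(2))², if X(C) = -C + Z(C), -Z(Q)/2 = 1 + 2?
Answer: 20449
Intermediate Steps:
Z(Q) = -6 (Z(Q) = -2*(1 + 2) = -2*3 = -6)
y(b) = 2*b
X(C) = -6 - C (X(C) = -C - 6 = -6 - C)
(-123 + X(-1)*y(2))² = (-123 + (-6 - 1*(-1))*(2*2))² = (-123 + (-6 + 1)*4)² = (-123 - 5*4)² = (-123 - 20)² = (-143)² = 20449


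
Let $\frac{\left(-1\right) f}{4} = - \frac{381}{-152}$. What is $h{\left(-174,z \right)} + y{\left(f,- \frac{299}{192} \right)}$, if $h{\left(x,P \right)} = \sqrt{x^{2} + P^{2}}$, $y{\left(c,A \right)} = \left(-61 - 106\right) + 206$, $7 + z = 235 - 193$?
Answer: $39 + 17 \sqrt{109} \approx 216.49$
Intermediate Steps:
$z = 35$ ($z = -7 + \left(235 - 193\right) = -7 + 42 = 35$)
$f = - \frac{381}{38}$ ($f = - 4 \left(- \frac{381}{-152}\right) = - 4 \left(\left(-381\right) \left(- \frac{1}{152}\right)\right) = \left(-4\right) \frac{381}{152} = - \frac{381}{38} \approx -10.026$)
$y{\left(c,A \right)} = 39$ ($y{\left(c,A \right)} = -167 + 206 = 39$)
$h{\left(x,P \right)} = \sqrt{P^{2} + x^{2}}$
$h{\left(-174,z \right)} + y{\left(f,- \frac{299}{192} \right)} = \sqrt{35^{2} + \left(-174\right)^{2}} + 39 = \sqrt{1225 + 30276} + 39 = \sqrt{31501} + 39 = 17 \sqrt{109} + 39 = 39 + 17 \sqrt{109}$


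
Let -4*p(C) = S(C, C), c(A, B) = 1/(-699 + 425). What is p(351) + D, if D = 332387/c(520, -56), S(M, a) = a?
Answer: -364296503/4 ≈ -9.1074e+7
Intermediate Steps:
c(A, B) = -1/274 (c(A, B) = 1/(-274) = -1/274)
p(C) = -C/4
D = -91074038 (D = 332387/(-1/274) = 332387*(-274) = -91074038)
p(351) + D = -¼*351 - 91074038 = -351/4 - 91074038 = -364296503/4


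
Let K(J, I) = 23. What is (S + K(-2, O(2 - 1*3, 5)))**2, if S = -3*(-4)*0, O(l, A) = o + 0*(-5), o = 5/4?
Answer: 529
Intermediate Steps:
o = 5/4 (o = 5*(1/4) = 5/4 ≈ 1.2500)
O(l, A) = 5/4 (O(l, A) = 5/4 + 0*(-5) = 5/4 + 0 = 5/4)
S = 0 (S = 12*0 = 0)
(S + K(-2, O(2 - 1*3, 5)))**2 = (0 + 23)**2 = 23**2 = 529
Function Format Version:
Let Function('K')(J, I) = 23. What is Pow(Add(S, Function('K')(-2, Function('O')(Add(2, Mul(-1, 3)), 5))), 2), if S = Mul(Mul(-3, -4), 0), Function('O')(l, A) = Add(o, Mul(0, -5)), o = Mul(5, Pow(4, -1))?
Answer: 529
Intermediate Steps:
o = Rational(5, 4) (o = Mul(5, Rational(1, 4)) = Rational(5, 4) ≈ 1.2500)
Function('O')(l, A) = Rational(5, 4) (Function('O')(l, A) = Add(Rational(5, 4), Mul(0, -5)) = Add(Rational(5, 4), 0) = Rational(5, 4))
S = 0 (S = Mul(12, 0) = 0)
Pow(Add(S, Function('K')(-2, Function('O')(Add(2, Mul(-1, 3)), 5))), 2) = Pow(Add(0, 23), 2) = Pow(23, 2) = 529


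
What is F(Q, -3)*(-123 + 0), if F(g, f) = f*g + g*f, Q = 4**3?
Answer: 47232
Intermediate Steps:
Q = 64
F(g, f) = 2*f*g (F(g, f) = f*g + f*g = 2*f*g)
F(Q, -3)*(-123 + 0) = (2*(-3)*64)*(-123 + 0) = -384*(-123) = 47232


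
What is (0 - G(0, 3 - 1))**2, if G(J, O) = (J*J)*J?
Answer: 0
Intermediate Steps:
G(J, O) = J**3 (G(J, O) = J**2*J = J**3)
(0 - G(0, 3 - 1))**2 = (0 - 1*0**3)**2 = (0 - 1*0)**2 = (0 + 0)**2 = 0**2 = 0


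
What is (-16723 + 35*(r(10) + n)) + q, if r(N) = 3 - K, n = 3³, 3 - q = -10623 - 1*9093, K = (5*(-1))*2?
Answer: 4396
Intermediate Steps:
K = -10 (K = -5*2 = -10)
q = 19719 (q = 3 - (-10623 - 1*9093) = 3 - (-10623 - 9093) = 3 - 1*(-19716) = 3 + 19716 = 19719)
n = 27
r(N) = 13 (r(N) = 3 - 1*(-10) = 3 + 10 = 13)
(-16723 + 35*(r(10) + n)) + q = (-16723 + 35*(13 + 27)) + 19719 = (-16723 + 35*40) + 19719 = (-16723 + 1400) + 19719 = -15323 + 19719 = 4396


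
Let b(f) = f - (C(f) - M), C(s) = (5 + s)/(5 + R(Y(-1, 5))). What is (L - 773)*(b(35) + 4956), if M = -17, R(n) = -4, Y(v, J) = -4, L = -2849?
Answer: -17870948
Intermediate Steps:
C(s) = 5 + s (C(s) = (5 + s)/(5 - 4) = (5 + s)/1 = (5 + s)*1 = 5 + s)
b(f) = -22 (b(f) = f - ((5 + f) - 1*(-17)) = f - ((5 + f) + 17) = f - (22 + f) = f + (-22 - f) = -22)
(L - 773)*(b(35) + 4956) = (-2849 - 773)*(-22 + 4956) = -3622*4934 = -17870948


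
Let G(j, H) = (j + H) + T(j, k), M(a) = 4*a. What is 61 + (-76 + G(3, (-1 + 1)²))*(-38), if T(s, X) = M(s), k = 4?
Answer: 2379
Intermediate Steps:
T(s, X) = 4*s
G(j, H) = H + 5*j (G(j, H) = (j + H) + 4*j = (H + j) + 4*j = H + 5*j)
61 + (-76 + G(3, (-1 + 1)²))*(-38) = 61 + (-76 + ((-1 + 1)² + 5*3))*(-38) = 61 + (-76 + (0² + 15))*(-38) = 61 + (-76 + (0 + 15))*(-38) = 61 + (-76 + 15)*(-38) = 61 - 61*(-38) = 61 + 2318 = 2379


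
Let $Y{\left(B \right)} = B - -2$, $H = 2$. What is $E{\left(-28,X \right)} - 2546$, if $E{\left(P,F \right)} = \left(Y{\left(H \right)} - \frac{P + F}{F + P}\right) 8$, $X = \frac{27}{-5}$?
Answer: $-2522$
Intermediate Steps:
$Y{\left(B \right)} = 2 + B$ ($Y{\left(B \right)} = B + 2 = 2 + B$)
$X = - \frac{27}{5}$ ($X = 27 \left(- \frac{1}{5}\right) = - \frac{27}{5} \approx -5.4$)
$E{\left(P,F \right)} = 24$ ($E{\left(P,F \right)} = \left(\left(2 + 2\right) - \frac{P + F}{F + P}\right) 8 = \left(4 - \frac{F + P}{F + P}\right) 8 = \left(4 - 1\right) 8 = 3 \cdot 8 = 24$)
$E{\left(-28,X \right)} - 2546 = 24 - 2546 = -2522$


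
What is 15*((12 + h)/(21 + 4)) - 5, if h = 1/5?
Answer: 58/25 ≈ 2.3200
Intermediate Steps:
h = 1/5 ≈ 0.20000
15*((12 + h)/(21 + 4)) - 5 = 15*((12 + 1/5)/(21 + 4)) - 5 = 15*((61/5)/25) - 5 = 15*((61/5)*(1/25)) - 5 = 15*(61/125) - 5 = 183/25 - 5 = 58/25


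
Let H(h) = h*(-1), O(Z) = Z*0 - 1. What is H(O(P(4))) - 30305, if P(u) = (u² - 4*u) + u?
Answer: -30304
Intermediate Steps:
P(u) = u² - 3*u
O(Z) = -1 (O(Z) = 0 - 1 = -1)
H(h) = -h
H(O(P(4))) - 30305 = -1*(-1) - 30305 = 1 - 30305 = -30304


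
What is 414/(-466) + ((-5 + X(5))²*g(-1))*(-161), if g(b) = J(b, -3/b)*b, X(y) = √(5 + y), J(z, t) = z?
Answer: -1313162/233 + 1610*√10 ≈ -544.62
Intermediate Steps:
g(b) = b² (g(b) = b*b = b²)
414/(-466) + ((-5 + X(5))²*g(-1))*(-161) = 414/(-466) + ((-5 + √(5 + 5))²*(-1)²)*(-161) = 414*(-1/466) + ((-5 + √10)²*1)*(-161) = -207/233 + (-5 + √10)²*(-161) = -207/233 - 161*(-5 + √10)²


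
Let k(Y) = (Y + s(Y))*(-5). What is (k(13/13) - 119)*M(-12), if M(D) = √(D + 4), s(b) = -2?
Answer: -228*I*√2 ≈ -322.44*I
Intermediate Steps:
k(Y) = 10 - 5*Y (k(Y) = (Y - 2)*(-5) = (-2 + Y)*(-5) = 10 - 5*Y)
M(D) = √(4 + D)
(k(13/13) - 119)*M(-12) = ((10 - 65/13) - 119)*√(4 - 12) = ((10 - 65/13) - 119)*√(-8) = ((10 - 5*1) - 119)*(2*I*√2) = ((10 - 5) - 119)*(2*I*√2) = (5 - 119)*(2*I*√2) = -228*I*√2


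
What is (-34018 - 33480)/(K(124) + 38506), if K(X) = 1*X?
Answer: -33749/19315 ≈ -1.7473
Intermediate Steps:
K(X) = X
(-34018 - 33480)/(K(124) + 38506) = (-34018 - 33480)/(124 + 38506) = -67498/38630 = -67498*1/38630 = -33749/19315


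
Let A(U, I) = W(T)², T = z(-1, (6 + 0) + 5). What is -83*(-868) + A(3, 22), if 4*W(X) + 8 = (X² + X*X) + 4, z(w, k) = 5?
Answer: 288705/4 ≈ 72176.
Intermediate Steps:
T = 5
W(X) = -1 + X²/2 (W(X) = -2 + ((X² + X*X) + 4)/4 = -2 + ((X² + X²) + 4)/4 = -2 + (2*X² + 4)/4 = -2 + (4 + 2*X²)/4 = -2 + (1 + X²/2) = -1 + X²/2)
A(U, I) = 529/4 (A(U, I) = (-1 + (½)*5²)² = (-1 + (½)*25)² = (-1 + 25/2)² = (23/2)² = 529/4)
-83*(-868) + A(3, 22) = -83*(-868) + 529/4 = 72044 + 529/4 = 288705/4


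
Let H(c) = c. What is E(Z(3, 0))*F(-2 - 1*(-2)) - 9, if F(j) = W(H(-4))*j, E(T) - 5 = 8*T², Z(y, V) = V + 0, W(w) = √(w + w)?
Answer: -9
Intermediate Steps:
W(w) = √2*√w (W(w) = √(2*w) = √2*√w)
Z(y, V) = V
E(T) = 5 + 8*T²
F(j) = 2*I*j*√2 (F(j) = (√2*√(-4))*j = (√2*(2*I))*j = (2*I*√2)*j = 2*I*j*√2)
E(Z(3, 0))*F(-2 - 1*(-2)) - 9 = (5 + 8*0²)*(2*I*(-2 - 1*(-2))*√2) - 9 = (5 + 8*0)*(2*I*(-2 + 2)*√2) - 9 = (5 + 0)*(2*I*0*√2) - 9 = 5*0 - 9 = 0 - 9 = -9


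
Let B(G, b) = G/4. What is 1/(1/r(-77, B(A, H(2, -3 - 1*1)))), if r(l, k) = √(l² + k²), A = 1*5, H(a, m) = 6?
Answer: √94889/4 ≈ 77.010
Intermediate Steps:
A = 5
B(G, b) = G/4 (B(G, b) = G*(¼) = G/4)
r(l, k) = √(k² + l²)
1/(1/r(-77, B(A, H(2, -3 - 1*1)))) = 1/(1/(√(((¼)*5)² + (-77)²))) = 1/(1/(√((5/4)² + 5929))) = 1/(1/(√(25/16 + 5929))) = 1/(1/(√(94889/16))) = 1/(1/(√94889/4)) = 1/(4*√94889/94889) = √94889/4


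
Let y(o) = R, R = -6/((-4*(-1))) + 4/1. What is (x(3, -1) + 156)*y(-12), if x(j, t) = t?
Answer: 775/2 ≈ 387.50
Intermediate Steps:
R = 5/2 (R = -6/4 + 4*1 = -6*1/4 + 4 = -3/2 + 4 = 5/2 ≈ 2.5000)
y(o) = 5/2
(x(3, -1) + 156)*y(-12) = (-1 + 156)*(5/2) = 155*(5/2) = 775/2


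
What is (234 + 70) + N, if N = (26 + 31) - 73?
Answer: 288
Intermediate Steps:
N = -16 (N = 57 - 73 = -16)
(234 + 70) + N = (234 + 70) - 16 = 304 - 16 = 288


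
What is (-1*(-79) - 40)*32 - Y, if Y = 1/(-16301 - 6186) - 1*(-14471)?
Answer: -297345600/22487 ≈ -13223.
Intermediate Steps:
Y = 325409376/22487 (Y = 1/(-22487) + 14471 = -1/22487 + 14471 = 325409376/22487 ≈ 14471.)
(-1*(-79) - 40)*32 - Y = (-1*(-79) - 40)*32 - 1*325409376/22487 = (79 - 40)*32 - 325409376/22487 = 39*32 - 325409376/22487 = 1248 - 325409376/22487 = -297345600/22487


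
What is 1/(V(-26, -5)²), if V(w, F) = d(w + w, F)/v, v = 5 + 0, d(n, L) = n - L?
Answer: 25/2209 ≈ 0.011317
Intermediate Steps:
v = 5
V(w, F) = -F/5 + 2*w/5 (V(w, F) = ((w + w) - F)/5 = (2*w - F)*(⅕) = (-F + 2*w)*(⅕) = -F/5 + 2*w/5)
1/(V(-26, -5)²) = 1/((-⅕*(-5) + (⅖)*(-26))²) = 1/((1 - 52/5)²) = 1/((-47/5)²) = 1/(2209/25) = 25/2209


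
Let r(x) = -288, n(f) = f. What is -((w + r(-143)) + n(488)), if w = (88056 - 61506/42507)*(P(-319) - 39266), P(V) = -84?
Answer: 16364942140300/4723 ≈ 3.4649e+9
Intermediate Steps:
w = -16364943084900/4723 (w = (88056 - 61506/42507)*(-84 - 39266) = (88056 - 61506*1/42507)*(-39350) = (88056 - 6834/4723)*(-39350) = (415881654/4723)*(-39350) = -16364943084900/4723 ≈ -3.4649e+9)
-((w + r(-143)) + n(488)) = -((-16364943084900/4723 - 288) + 488) = -(-16364944445124/4723 + 488) = -1*(-16364942140300/4723) = 16364942140300/4723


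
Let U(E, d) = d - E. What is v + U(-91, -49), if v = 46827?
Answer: 46869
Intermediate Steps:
v + U(-91, -49) = 46827 + (-49 - 1*(-91)) = 46827 + (-49 + 91) = 46827 + 42 = 46869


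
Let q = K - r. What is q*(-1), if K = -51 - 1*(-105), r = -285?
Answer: -339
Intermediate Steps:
K = 54 (K = -51 + 105 = 54)
q = 339 (q = 54 - 1*(-285) = 54 + 285 = 339)
q*(-1) = 339*(-1) = -339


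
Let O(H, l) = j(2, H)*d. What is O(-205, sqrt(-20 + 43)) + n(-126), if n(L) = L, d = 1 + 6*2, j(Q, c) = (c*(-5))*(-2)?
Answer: -26776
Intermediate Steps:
j(Q, c) = 10*c (j(Q, c) = -5*c*(-2) = 10*c)
d = 13 (d = 1 + 12 = 13)
O(H, l) = 130*H (O(H, l) = (10*H)*13 = 130*H)
O(-205, sqrt(-20 + 43)) + n(-126) = 130*(-205) - 126 = -26650 - 126 = -26776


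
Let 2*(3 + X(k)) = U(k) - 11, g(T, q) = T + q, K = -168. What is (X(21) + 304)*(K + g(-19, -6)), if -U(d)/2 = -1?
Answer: -114449/2 ≈ -57225.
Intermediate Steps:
U(d) = 2 (U(d) = -2*(-1) = 2)
X(k) = -15/2 (X(k) = -3 + (2 - 11)/2 = -3 + (½)*(-9) = -3 - 9/2 = -15/2)
(X(21) + 304)*(K + g(-19, -6)) = (-15/2 + 304)*(-168 + (-19 - 6)) = 593*(-168 - 25)/2 = (593/2)*(-193) = -114449/2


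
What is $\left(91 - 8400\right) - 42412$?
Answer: $-50721$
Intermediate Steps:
$\left(91 - 8400\right) - 42412 = -8309 - 42412 = -50721$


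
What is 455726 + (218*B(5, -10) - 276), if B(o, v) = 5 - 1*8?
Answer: 454796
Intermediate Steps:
B(o, v) = -3 (B(o, v) = 5 - 8 = -3)
455726 + (218*B(5, -10) - 276) = 455726 + (218*(-3) - 276) = 455726 + (-654 - 276) = 455726 - 930 = 454796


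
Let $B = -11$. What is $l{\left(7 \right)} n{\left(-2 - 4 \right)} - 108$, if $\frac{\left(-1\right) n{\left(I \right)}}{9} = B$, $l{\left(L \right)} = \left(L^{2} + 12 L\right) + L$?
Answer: $13752$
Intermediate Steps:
$l{\left(L \right)} = L^{2} + 13 L$
$n{\left(I \right)} = 99$ ($n{\left(I \right)} = \left(-9\right) \left(-11\right) = 99$)
$l{\left(7 \right)} n{\left(-2 - 4 \right)} - 108 = 7 \left(13 + 7\right) 99 - 108 = 7 \cdot 20 \cdot 99 - 108 = 140 \cdot 99 - 108 = 13860 - 108 = 13752$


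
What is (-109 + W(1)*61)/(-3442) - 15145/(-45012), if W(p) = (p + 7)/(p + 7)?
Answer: 27144833/77465652 ≈ 0.35041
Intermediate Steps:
W(p) = 1 (W(p) = (7 + p)/(7 + p) = 1)
(-109 + W(1)*61)/(-3442) - 15145/(-45012) = (-109 + 1*61)/(-3442) - 15145/(-45012) = (-109 + 61)*(-1/3442) - 15145*(-1/45012) = -48*(-1/3442) + 15145/45012 = 24/1721 + 15145/45012 = 27144833/77465652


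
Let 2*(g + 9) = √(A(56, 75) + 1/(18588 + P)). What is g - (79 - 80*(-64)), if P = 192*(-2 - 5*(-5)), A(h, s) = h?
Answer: -5208 + 1135*√71/2556 ≈ -5204.3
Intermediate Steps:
P = 4416 (P = 192*(-2 + 25) = 192*23 = 4416)
g = -9 + 1135*√71/2556 (g = -9 + √(56 + 1/(18588 + 4416))/2 = -9 + √(56 + 1/23004)/2 = -9 + √(1288225/23004)/2 = -9 + (1135*√71/1278)/2 = -9 + 1135*√71/2556 ≈ -5.2583)
g - (79 - 80*(-64)) = (-9 + 1135*√71/2556) - (79 - 80*(-64)) = (-9 + 1135*√71/2556) - (79 + 5120) = (-9 + 1135*√71/2556) - 1*5199 = (-9 + 1135*√71/2556) - 5199 = -5208 + 1135*√71/2556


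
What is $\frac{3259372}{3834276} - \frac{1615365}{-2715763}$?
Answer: $\frac{3761359282894}{2603246223147} \approx 1.4449$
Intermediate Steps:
$\frac{3259372}{3834276} - \frac{1615365}{-2715763} = 3259372 \cdot \frac{1}{3834276} - - \frac{1615365}{2715763} = \frac{814843}{958569} + \frac{1615365}{2715763} = \frac{3761359282894}{2603246223147}$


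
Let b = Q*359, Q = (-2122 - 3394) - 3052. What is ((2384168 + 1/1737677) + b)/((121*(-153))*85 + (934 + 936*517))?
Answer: 1202027638687/1891911472843 ≈ 0.63535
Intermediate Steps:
Q = -8568 (Q = -5516 - 3052 = -8568)
b = -3075912 (b = -8568*359 = -3075912)
((2384168 + 1/1737677) + b)/((121*(-153))*85 + (934 + 936*517)) = ((2384168 + 1/1737677) - 3075912)/((121*(-153))*85 + (934 + 936*517)) = ((2384168 + 1/1737677) - 3075912)/(-18513*85 + (934 + 483912)) = (4142913897737/1737677 - 3075912)/(-1573605 + 484846) = -1202027638687/1737677/(-1088759) = -1202027638687/1737677*(-1/1088759) = 1202027638687/1891911472843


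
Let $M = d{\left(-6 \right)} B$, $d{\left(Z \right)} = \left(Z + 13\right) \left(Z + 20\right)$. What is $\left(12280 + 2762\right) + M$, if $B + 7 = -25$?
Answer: $11906$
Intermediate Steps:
$B = -32$ ($B = -7 - 25 = -32$)
$d{\left(Z \right)} = \left(13 + Z\right) \left(20 + Z\right)$
$M = -3136$ ($M = \left(260 + \left(-6\right)^{2} + 33 \left(-6\right)\right) \left(-32\right) = \left(260 + 36 - 198\right) \left(-32\right) = 98 \left(-32\right) = -3136$)
$\left(12280 + 2762\right) + M = \left(12280 + 2762\right) - 3136 = 15042 - 3136 = 11906$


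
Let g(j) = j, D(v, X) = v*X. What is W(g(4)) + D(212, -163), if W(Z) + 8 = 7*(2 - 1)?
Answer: -34557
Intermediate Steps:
D(v, X) = X*v
W(Z) = -1 (W(Z) = -8 + 7*(2 - 1) = -8 + 7*1 = -8 + 7 = -1)
W(g(4)) + D(212, -163) = -1 - 163*212 = -1 - 34556 = -34557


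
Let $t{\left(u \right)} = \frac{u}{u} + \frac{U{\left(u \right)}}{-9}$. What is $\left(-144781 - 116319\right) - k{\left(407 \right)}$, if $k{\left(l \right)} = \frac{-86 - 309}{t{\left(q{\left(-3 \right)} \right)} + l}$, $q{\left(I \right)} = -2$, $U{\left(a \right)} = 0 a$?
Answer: $- \frac{106528405}{408} \approx -2.611 \cdot 10^{5}$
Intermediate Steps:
$U{\left(a \right)} = 0$
$t{\left(u \right)} = 1$ ($t{\left(u \right)} = \frac{u}{u} + \frac{0}{-9} = 1 + 0 \left(- \frac{1}{9}\right) = 1 + 0 = 1$)
$k{\left(l \right)} = - \frac{395}{1 + l}$ ($k{\left(l \right)} = \frac{-86 - 309}{1 + l} = - \frac{395}{1 + l}$)
$\left(-144781 - 116319\right) - k{\left(407 \right)} = \left(-144781 - 116319\right) - - \frac{395}{1 + 407} = -261100 - - \frac{395}{408} = -261100 + \frac{395}{408} = - \frac{106528405}{408}$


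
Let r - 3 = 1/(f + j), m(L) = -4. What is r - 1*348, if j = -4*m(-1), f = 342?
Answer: -123509/358 ≈ -345.00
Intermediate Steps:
j = 16 (j = -4*(-4) = 16)
r = 1075/358 (r = 3 + 1/(342 + 16) = 3 + 1/358 = 1075/358 ≈ 3.0028)
r - 1*348 = 1075/358 - 1*348 = 1075/358 - 348 = -123509/358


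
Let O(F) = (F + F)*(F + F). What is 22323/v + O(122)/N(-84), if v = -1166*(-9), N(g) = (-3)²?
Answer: 69441299/10494 ≈ 6617.2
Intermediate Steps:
N(g) = 9
O(F) = 4*F² (O(F) = (2*F)*(2*F) = 4*F²)
v = 10494
22323/v + O(122)/N(-84) = 22323/10494 + (4*122²)/9 = 22323*(1/10494) + (4*14884)*(⅑) = 7441/3498 + 59536*(⅑) = 7441/3498 + 59536/9 = 69441299/10494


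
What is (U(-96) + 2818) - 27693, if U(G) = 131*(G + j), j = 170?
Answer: -15181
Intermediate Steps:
U(G) = 22270 + 131*G (U(G) = 131*(G + 170) = 131*(170 + G) = 22270 + 131*G)
(U(-96) + 2818) - 27693 = ((22270 + 131*(-96)) + 2818) - 27693 = ((22270 - 12576) + 2818) - 27693 = (9694 + 2818) - 27693 = 12512 - 27693 = -15181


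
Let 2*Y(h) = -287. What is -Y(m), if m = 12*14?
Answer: 287/2 ≈ 143.50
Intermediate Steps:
m = 168
Y(h) = -287/2 (Y(h) = (½)*(-287) = -287/2)
-Y(m) = -1*(-287/2) = 287/2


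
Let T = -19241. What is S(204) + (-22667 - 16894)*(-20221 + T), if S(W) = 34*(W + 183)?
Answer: 1561169340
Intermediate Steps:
S(W) = 6222 + 34*W (S(W) = 34*(183 + W) = 6222 + 34*W)
S(204) + (-22667 - 16894)*(-20221 + T) = (6222 + 34*204) + (-22667 - 16894)*(-20221 - 19241) = (6222 + 6936) - 39561*(-39462) = 13158 + 1561156182 = 1561169340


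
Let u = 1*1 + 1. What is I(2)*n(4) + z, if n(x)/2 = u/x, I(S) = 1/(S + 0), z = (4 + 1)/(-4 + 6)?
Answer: 3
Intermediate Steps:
z = 5/2 ≈ 2.5000
I(S) = 1/S
u = 2 (u = 1 + 1 = 2)
n(x) = 4/x (n(x) = 2*(2/x) = 4/x)
I(2)*n(4) + z = (4/4)/2 + 5/2 = (4*(1/4))/2 + 5/2 = (1/2)*1 + 5/2 = 1/2 + 5/2 = 3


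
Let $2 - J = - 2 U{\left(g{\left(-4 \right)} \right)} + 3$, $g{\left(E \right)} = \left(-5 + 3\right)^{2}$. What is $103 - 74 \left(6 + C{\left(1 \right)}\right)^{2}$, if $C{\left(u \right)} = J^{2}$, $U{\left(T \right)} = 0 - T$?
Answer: $-560003$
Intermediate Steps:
$g{\left(E \right)} = 4$ ($g{\left(E \right)} = \left(-2\right)^{2} = 4$)
$U{\left(T \right)} = - T$
$J = -9$ ($J = 2 - \left(- 2 \left(\left(-1\right) 4\right) + 3\right) = 2 - \left(\left(-2\right) \left(-4\right) + 3\right) = 2 - \left(8 + 3\right) = 2 - 11 = -9$)
$C{\left(u \right)} = 81$ ($C{\left(u \right)} = \left(-9\right)^{2} = 81$)
$103 - 74 \left(6 + C{\left(1 \right)}\right)^{2} = 103 - 74 \left(6 + 81\right)^{2} = 103 - 74 \cdot 87^{2} = 103 - 560106 = -560003$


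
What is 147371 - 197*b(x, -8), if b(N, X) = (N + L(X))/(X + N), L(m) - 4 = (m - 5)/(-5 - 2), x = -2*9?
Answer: 26804777/182 ≈ 1.4728e+5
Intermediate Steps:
x = -18
L(m) = 33/7 - m/7 (L(m) = 4 + (m - 5)/(-5 - 2) = 4 + (-5 + m)/(-7) = 4 + (-5 + m)*(-⅐) = 4 + (5/7 - m/7) = 33/7 - m/7)
b(N, X) = (33/7 + N - X/7)/(N + X) (b(N, X) = (N + (33/7 - X/7))/(X + N) = (33/7 + N - X/7)/(N + X))
147371 - 197*b(x, -8) = 147371 - 197*(33/7 - 18 - ⅐*(-8))/(-18 - 8) = 147371 - 197*(33/7 - 18 + 8/7)/(-26) = 147371 - (-197)*(-85)/(26*7) = 147371 - 197*85/182 = 147371 - 16745/182 = 26804777/182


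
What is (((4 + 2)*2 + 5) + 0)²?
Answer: 289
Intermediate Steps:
(((4 + 2)*2 + 5) + 0)² = ((6*2 + 5) + 0)² = ((12 + 5) + 0)² = (17 + 0)² = 17² = 289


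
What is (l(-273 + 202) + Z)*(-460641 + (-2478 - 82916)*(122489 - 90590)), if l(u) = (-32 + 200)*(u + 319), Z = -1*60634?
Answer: 51682699777590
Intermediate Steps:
Z = -60634
l(u) = 53592 + 168*u (l(u) = 168*(319 + u) = 53592 + 168*u)
(l(-273 + 202) + Z)*(-460641 + (-2478 - 82916)*(122489 - 90590)) = ((53592 + 168*(-273 + 202)) - 60634)*(-460641 + (-2478 - 82916)*(122489 - 90590)) = ((53592 + 168*(-71)) - 60634)*(-460641 - 85394*31899) = ((53592 - 11928) - 60634)*(-460641 - 2723983206) = (41664 - 60634)*(-2724443847) = -18970*(-2724443847) = 51682699777590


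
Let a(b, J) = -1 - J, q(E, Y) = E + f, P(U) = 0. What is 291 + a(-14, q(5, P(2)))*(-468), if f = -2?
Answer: 2163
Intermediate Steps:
q(E, Y) = -2 + E (q(E, Y) = E - 2 = -2 + E)
291 + a(-14, q(5, P(2)))*(-468) = 291 + (-1 - (-2 + 5))*(-468) = 291 + (-1 - 1*3)*(-468) = 291 + (-1 - 3)*(-468) = 291 - 4*(-468) = 291 + 1872 = 2163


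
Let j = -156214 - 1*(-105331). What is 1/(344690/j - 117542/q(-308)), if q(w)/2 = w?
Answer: 2238852/412040039 ≈ 0.0054336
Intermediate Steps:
j = -50883 (j = -156214 + 105331 = -50883)
q(w) = 2*w
1/(344690/j - 117542/q(-308)) = 1/(344690/(-50883) - 117542/(2*(-308))) = 1/(344690*(-1/50883) - 117542/(-616)) = 1/(-344690/50883 - 117542*(-1/616)) = 1/(-344690/50883 + 58771/308) = 1/(412040039/2238852) = 2238852/412040039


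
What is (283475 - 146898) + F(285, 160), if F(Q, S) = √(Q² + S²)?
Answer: 136577 + 5*√4273 ≈ 1.3690e+5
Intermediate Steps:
(283475 - 146898) + F(285, 160) = (283475 - 146898) + √(285² + 160²) = 136577 + √(81225 + 25600) = 136577 + √106825 = 136577 + 5*√4273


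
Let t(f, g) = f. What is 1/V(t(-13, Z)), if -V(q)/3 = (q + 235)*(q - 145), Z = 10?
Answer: 1/105228 ≈ 9.5032e-6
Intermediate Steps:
V(q) = -3*(-145 + q)*(235 + q) (V(q) = -3*(q + 235)*(q - 145) = -3*(235 + q)*(-145 + q) = -3*(-145 + q)*(235 + q))
1/V(t(-13, Z)) = 1/(102225 - 270*(-13) - 3*(-13)²) = 1/(102225 + 3510 - 3*169) = 1/(102225 + 3510 - 507) = 1/105228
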